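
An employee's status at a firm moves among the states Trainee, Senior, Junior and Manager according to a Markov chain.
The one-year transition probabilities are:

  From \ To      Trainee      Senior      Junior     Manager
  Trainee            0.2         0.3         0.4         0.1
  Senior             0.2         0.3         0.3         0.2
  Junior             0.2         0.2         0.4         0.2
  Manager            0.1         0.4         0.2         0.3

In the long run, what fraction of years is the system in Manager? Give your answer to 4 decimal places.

0.2022

Let the stationary distribution be π with π = πP and π_1 + π_2 + π_3 + π_4 = 1.
π_1 = 0.2·π_1 + 0.2·π_2 + 0.2·π_3 + 0.1·π_4
π_2 = 0.3·π_1 + 0.3·π_2 + 0.2·π_3 + 0.4·π_4
π_3 = 0.4·π_1 + 0.3·π_2 + 0.4·π_3 + 0.2·π_4
Solving with the normalization constraint gives π = (0.1798, 0.2871, 0.3308, 0.2022).
So the stationary probability of Manager is 0.2022.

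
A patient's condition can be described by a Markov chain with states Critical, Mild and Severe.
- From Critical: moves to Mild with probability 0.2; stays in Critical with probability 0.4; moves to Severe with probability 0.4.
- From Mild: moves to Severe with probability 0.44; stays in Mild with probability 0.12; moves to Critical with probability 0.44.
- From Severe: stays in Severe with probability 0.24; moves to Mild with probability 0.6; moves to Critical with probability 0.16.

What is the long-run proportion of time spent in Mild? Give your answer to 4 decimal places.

0.3169

Let the stationary distribution be π with π = πP and π_1 + π_2 + π_3 = 1.
π_1 = 0.4·π_1 + 0.44·π_2 + 0.16·π_3
π_2 = 0.2·π_1 + 0.12·π_2 + 0.6·π_3
Solving with the normalization constraint gives π = (0.3273, 0.3169, 0.3558).
So the stationary probability of Mild is 0.3169.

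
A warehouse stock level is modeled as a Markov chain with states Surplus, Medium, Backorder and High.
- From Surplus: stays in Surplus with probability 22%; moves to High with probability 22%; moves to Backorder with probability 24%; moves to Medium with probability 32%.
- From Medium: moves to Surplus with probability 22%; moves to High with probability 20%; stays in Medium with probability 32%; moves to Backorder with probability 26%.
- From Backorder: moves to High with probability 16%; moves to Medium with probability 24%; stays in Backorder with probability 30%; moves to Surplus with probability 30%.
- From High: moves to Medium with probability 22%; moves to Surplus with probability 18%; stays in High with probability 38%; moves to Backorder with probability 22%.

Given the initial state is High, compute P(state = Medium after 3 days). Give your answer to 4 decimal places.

0.2737

Propagate the distribution vector 3 days from High.
After 0 days: (0.0000, 0.0000, 0.0000, 1.0000)
After 1 day: (0.1800, 0.2200, 0.2200, 0.3800)
After 2 days: (0.2224, 0.2644, 0.2500, 0.2632)
After 3 days: (0.2295, 0.2737, 0.2550, 0.2418)
P(in Medium after 3 days) = 0.2737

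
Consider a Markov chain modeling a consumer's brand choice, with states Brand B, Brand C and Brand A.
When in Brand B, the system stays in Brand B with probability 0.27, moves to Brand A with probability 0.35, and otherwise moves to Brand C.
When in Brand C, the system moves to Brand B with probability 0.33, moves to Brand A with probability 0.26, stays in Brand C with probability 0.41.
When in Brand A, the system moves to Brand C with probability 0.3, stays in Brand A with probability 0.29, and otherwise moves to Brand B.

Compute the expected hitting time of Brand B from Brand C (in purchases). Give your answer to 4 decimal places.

Let t(s) be the expected number of purchases to first reach Brand B from state s, with t(Brand B) = 0. Conditioning on the first purchase:
t(Brand C) = 1 + 0.41·t(Brand C) + 0.26·t(Brand A)
t(Brand A) = 1 + 0.3·t(Brand C) + 0.29·t(Brand A)
Solving: t(Brand C) = 2.8454, t(Brand A) = 2.6107.
Expected purchases from Brand C to Brand B: 2.8454.

2.8454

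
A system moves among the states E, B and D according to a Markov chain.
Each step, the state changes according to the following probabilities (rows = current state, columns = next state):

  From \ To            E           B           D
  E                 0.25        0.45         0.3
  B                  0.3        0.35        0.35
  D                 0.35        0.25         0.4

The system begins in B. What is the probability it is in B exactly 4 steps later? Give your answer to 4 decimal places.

0.3450

Propagate the distribution vector 4 steps from B.
After 0 steps: (0.0000, 1.0000, 0.0000)
After 1 step: (0.3000, 0.3500, 0.3500)
After 2 steps: (0.3025, 0.3450, 0.3525)
After 3 steps: (0.3025, 0.3450, 0.3525)
After 4 steps: (0.3025, 0.3450, 0.3525)
P(in B after 4 steps) = 0.3450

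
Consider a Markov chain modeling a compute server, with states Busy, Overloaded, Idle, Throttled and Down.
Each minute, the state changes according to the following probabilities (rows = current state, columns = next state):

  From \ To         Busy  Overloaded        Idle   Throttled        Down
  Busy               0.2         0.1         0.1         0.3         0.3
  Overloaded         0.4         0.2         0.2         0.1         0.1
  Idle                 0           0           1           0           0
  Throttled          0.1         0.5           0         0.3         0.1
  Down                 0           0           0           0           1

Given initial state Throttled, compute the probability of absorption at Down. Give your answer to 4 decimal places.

0.6271

Let h(s) be the probability of absorption at Down starting from transient state s. Then h(Down) = 1 and h(Idle) = 0. By first-step analysis:
h(Busy) = 0.2·h(Busy) + 0.1·h(Overloaded) + 0.1·0 + 0.3·h(Throttled) + 0.3·1
h(Overloaded) = 0.4·h(Busy) + 0.2·h(Overloaded) + 0.2·0 + 0.1·h(Throttled) + 0.1·1
h(Throttled) = 0.1·h(Busy) + 0.5·h(Overloaded) + 0.3·h(Throttled) + 0.1·1
Solving: h(Busy) = 0.6780, h(Overloaded) = 0.5424, h(Throttled) = 0.6271.
Starting from Throttled, the probability is 0.6271.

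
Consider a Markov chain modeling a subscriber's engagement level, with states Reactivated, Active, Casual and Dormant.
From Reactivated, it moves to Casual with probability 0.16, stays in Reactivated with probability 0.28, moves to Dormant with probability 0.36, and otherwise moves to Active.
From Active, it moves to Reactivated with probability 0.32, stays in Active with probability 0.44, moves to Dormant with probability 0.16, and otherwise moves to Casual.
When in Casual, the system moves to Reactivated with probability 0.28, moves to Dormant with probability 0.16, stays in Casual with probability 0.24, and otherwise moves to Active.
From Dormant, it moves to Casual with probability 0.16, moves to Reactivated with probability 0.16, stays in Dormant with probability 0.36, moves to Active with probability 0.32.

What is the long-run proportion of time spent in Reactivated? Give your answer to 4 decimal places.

0.2613

Let the stationary distribution be π with π = πP and π_1 + π_2 + π_3 + π_4 = 1.
π_1 = 0.28·π_1 + 0.32·π_2 + 0.28·π_3 + 0.16·π_4
π_2 = 0.2·π_1 + 0.44·π_2 + 0.32·π_3 + 0.32·π_4
π_3 = 0.16·π_1 + 0.08·π_2 + 0.24·π_3 + 0.16·π_4
Solving with the normalization constraint gives π = (0.2613, 0.3280, 0.1454, 0.2653).
So the stationary probability of Reactivated is 0.2613.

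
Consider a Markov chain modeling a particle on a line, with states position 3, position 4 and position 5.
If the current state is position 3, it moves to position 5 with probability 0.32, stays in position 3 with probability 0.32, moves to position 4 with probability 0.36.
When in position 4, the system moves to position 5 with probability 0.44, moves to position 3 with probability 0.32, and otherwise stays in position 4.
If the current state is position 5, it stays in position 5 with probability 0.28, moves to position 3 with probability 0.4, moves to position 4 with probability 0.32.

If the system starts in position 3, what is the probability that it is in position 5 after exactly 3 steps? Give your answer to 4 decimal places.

0.3425

Propagate the distribution vector 3 steps from position 3.
After 0 steps: (1.0000, 0.0000, 0.0000)
After 1 step: (0.3200, 0.3600, 0.3200)
After 2 steps: (0.3456, 0.3040, 0.3504)
After 3 steps: (0.3480, 0.3095, 0.3425)
P(in position 5 after 3 steps) = 0.3425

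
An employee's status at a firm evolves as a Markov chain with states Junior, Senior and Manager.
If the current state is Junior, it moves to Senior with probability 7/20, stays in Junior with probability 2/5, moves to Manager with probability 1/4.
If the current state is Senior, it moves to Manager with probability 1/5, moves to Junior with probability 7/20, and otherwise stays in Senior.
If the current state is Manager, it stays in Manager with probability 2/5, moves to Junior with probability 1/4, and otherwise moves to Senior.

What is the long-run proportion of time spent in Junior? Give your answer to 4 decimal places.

0.3399

Let the stationary distribution be π with π = πP and π_1 + π_2 + π_3 = 1.
π_1 = 0.4·π_1 + 0.35·π_2 + 0.25·π_3
π_2 = 0.35·π_1 + 0.45·π_2 + 0.35·π_3
Solving with the normalization constraint gives π = (0.3399, 0.3889, 0.2712).
So the stationary probability of Junior is 0.3399.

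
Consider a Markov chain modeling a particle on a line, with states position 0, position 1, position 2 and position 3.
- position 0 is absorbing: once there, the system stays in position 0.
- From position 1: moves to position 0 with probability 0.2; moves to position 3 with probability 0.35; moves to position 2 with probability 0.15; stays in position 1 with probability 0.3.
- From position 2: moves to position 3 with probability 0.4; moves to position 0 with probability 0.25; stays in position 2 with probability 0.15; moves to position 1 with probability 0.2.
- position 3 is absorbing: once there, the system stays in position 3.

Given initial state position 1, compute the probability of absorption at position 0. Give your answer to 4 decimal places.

0.3673

Let h(s) be the probability of absorption at position 0 starting from transient state s. Then h(position 0) = 1 and h(position 3) = 0. By first-step analysis:
h(position 1) = 0.2·1 + 0.3·h(position 1) + 0.15·h(position 2) + 0.35·0
h(position 2) = 0.25·1 + 0.2·h(position 1) + 0.15·h(position 2) + 0.4·0
Solving: h(position 1) = 0.3673, h(position 2) = 0.3805.
Starting from position 1, the probability is 0.3673.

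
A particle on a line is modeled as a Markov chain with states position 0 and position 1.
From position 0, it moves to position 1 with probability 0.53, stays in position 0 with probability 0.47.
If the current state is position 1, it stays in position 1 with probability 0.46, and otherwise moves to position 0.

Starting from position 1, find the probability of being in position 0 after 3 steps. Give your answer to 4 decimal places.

0.5048

Propagate the distribution vector 3 steps from position 1.
After 0 steps: (0.0000, 1.0000)
After 1 step: (0.5400, 0.4600)
After 2 steps: (0.5022, 0.4978)
After 3 steps: (0.5048, 0.4952)
P(in position 0 after 3 steps) = 0.5048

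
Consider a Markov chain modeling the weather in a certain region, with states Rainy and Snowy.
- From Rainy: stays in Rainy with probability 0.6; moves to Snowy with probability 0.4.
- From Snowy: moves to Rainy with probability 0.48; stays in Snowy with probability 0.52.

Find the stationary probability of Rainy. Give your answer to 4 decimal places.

0.5455

Let the stationary distribution be π with π = πP and π_1 + π_2 = 1.
π_1 = 0.6·π_1 + 0.48·π_2
Solving with the normalization constraint gives π = (0.5455, 0.4545).
So the stationary probability of Rainy is 0.5455.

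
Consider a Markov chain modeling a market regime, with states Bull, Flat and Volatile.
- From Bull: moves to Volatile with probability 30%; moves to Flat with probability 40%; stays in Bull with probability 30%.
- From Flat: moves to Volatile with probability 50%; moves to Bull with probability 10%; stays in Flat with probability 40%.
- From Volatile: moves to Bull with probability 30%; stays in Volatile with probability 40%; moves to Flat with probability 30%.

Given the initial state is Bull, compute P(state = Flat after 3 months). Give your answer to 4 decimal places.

0.3590

Propagate the distribution vector 3 months from Bull.
After 0 months: (1.0000, 0.0000, 0.0000)
After 1 month: (0.3000, 0.4000, 0.3000)
After 2 months: (0.2200, 0.3700, 0.4100)
After 3 months: (0.2260, 0.3590, 0.4150)
P(in Flat after 3 months) = 0.3590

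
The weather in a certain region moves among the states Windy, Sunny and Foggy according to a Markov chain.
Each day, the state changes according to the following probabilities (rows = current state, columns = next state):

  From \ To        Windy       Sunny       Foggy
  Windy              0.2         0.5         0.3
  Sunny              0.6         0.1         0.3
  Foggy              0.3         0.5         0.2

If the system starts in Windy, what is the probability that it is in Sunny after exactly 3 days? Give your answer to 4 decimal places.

Propagate the distribution vector 3 days from Windy.
After 0 days: (1.0000, 0.0000, 0.0000)
After 1 day: (0.2000, 0.5000, 0.3000)
After 2 days: (0.4300, 0.3000, 0.2700)
After 3 days: (0.3470, 0.3800, 0.2730)
P(in Sunny after 3 days) = 0.3800

0.3800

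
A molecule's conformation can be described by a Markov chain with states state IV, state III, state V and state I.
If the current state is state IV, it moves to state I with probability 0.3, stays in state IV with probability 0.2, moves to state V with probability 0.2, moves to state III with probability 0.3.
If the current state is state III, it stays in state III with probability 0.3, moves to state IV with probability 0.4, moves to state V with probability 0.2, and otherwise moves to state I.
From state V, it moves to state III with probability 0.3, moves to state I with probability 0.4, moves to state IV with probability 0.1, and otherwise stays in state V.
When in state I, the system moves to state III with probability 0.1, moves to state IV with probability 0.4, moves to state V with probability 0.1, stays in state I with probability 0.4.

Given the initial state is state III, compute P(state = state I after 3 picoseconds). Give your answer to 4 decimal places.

0.2900

Propagate the distribution vector 3 picoseconds from state III.
After 0 picoseconds: (0.0000, 1.0000, 0.0000, 0.0000)
After 1 picosecond: (0.4000, 0.3000, 0.2000, 0.1000)
After 2 picoseconds: (0.2600, 0.2800, 0.1900, 0.2700)
After 3 picoseconds: (0.2910, 0.2460, 0.1730, 0.2900)
P(in state I after 3 picoseconds) = 0.2900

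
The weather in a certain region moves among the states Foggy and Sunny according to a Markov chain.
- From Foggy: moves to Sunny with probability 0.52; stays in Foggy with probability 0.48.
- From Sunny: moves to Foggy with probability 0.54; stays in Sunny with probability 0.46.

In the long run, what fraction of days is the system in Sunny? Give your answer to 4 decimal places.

0.4906

Let the stationary distribution be π with π = πP and π_1 + π_2 = 1.
π_1 = 0.48·π_1 + 0.54·π_2
Solving with the normalization constraint gives π = (0.5094, 0.4906).
So the stationary probability of Sunny is 0.4906.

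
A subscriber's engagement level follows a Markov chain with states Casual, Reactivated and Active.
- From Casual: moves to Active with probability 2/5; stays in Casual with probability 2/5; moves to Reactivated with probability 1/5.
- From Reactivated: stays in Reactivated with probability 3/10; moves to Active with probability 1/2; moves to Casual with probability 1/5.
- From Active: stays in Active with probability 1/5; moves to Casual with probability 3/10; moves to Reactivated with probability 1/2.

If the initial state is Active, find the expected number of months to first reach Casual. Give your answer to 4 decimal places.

Let t(s) be the expected number of months to first reach Casual from state s, with t(Casual) = 0. Conditioning on the first month:
t(Reactivated) = 1 + 0.3·t(Reactivated) + 0.5·t(Active)
t(Active) = 1 + 0.5·t(Reactivated) + 0.2·t(Active)
Solving: t(Reactivated) = 4.1935, t(Active) = 3.8710.
Expected months from Active to Casual: 3.8710.

3.8710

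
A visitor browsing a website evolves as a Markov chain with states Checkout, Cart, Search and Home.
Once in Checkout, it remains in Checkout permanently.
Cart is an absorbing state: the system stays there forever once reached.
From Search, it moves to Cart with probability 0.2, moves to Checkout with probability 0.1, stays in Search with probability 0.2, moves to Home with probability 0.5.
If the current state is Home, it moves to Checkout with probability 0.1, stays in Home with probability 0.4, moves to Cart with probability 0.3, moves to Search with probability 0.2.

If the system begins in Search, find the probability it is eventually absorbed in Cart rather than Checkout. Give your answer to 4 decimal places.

Let h(s) be the probability of absorption at Cart starting from transient state s. Then h(Cart) = 1 and h(Checkout) = 0. By first-step analysis:
h(Search) = 0.1·0 + 0.2·1 + 0.2·h(Search) + 0.5·h(Home)
h(Home) = 0.1·0 + 0.3·1 + 0.2·h(Search) + 0.4·h(Home)
Solving: h(Search) = 0.7105, h(Home) = 0.7368.
Starting from Search, the probability is 0.7105.

0.7105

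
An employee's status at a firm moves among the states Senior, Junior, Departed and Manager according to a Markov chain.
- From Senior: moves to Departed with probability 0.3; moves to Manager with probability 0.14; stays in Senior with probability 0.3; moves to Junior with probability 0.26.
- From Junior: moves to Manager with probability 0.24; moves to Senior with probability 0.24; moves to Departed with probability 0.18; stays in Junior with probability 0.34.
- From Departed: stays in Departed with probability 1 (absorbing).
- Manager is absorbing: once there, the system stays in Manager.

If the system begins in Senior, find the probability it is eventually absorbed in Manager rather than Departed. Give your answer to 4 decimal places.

0.3874

Let h(s) be the probability of absorption at Manager starting from transient state s. Then h(Manager) = 1 and h(Departed) = 0. By first-step analysis:
h(Senior) = 0.3·h(Senior) + 0.26·h(Junior) + 0.3·0 + 0.14·1
h(Junior) = 0.24·h(Senior) + 0.34·h(Junior) + 0.18·0 + 0.24·1
Solving: h(Senior) = 0.3874, h(Junior) = 0.5045.
Starting from Senior, the probability is 0.3874.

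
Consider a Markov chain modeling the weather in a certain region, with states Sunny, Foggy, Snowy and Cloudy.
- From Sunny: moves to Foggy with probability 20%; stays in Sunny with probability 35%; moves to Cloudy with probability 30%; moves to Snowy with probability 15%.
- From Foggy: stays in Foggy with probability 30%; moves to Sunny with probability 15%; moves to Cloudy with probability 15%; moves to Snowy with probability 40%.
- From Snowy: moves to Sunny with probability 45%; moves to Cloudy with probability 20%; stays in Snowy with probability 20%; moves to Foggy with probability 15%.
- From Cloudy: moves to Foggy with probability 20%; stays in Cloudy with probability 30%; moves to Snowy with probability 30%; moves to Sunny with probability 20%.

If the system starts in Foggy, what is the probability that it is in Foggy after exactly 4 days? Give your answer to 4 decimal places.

Propagate the distribution vector 4 days from Foggy.
After 0 days: (0.0000, 1.0000, 0.0000, 0.0000)
After 1 day: (0.1500, 0.3000, 0.4000, 0.1500)
After 2 days: (0.3075, 0.2100, 0.2675, 0.2150)
After 3 days: (0.3025, 0.2076, 0.2481, 0.2418)
After 4 days: (0.2970, 0.2084, 0.2506, 0.2440)
P(in Foggy after 4 days) = 0.2084

0.2084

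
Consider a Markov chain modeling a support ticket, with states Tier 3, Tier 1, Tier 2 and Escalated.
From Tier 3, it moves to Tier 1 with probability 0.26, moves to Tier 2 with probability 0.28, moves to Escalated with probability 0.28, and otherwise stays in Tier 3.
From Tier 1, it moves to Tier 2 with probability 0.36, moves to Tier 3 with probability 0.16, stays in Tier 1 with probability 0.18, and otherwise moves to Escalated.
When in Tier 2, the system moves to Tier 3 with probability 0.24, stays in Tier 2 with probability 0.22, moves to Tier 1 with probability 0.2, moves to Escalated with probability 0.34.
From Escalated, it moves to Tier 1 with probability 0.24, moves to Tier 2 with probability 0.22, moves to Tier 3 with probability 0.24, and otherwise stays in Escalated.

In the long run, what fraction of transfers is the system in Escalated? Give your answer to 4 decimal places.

Let the stationary distribution be π with π = πP and π_1 + π_2 + π_3 + π_4 = 1.
π_1 = 0.18·π_1 + 0.16·π_2 + 0.24·π_3 + 0.24·π_4
π_2 = 0.26·π_1 + 0.18·π_2 + 0.2·π_3 + 0.24·π_4
π_3 = 0.28·π_1 + 0.36·π_2 + 0.22·π_3 + 0.22·π_4
Solving with the normalization constraint gives π = (0.2098, 0.2204, 0.2634, 0.3063).
So the stationary probability of Escalated is 0.3063.

0.3063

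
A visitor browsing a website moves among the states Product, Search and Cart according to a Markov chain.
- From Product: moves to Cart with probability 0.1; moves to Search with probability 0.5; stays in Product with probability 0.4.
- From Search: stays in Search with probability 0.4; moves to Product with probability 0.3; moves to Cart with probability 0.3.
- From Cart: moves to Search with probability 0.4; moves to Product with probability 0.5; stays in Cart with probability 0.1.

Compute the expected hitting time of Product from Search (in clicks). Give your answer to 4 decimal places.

2.8571

Let t(s) be the expected number of clicks to first reach Product from state s, with t(Product) = 0. Conditioning on the first click:
t(Search) = 1 + 0.4·t(Search) + 0.3·t(Cart)
t(Cart) = 1 + 0.4·t(Search) + 0.1·t(Cart)
Solving: t(Search) = 2.8571, t(Cart) = 2.3810.
Expected clicks from Search to Product: 2.8571.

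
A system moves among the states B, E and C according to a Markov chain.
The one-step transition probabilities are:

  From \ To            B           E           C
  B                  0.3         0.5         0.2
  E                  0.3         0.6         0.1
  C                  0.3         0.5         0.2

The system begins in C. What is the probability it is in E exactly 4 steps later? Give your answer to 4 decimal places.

0.5555

Propagate the distribution vector 4 steps from C.
After 0 steps: (0.0000, 0.0000, 1.0000)
After 1 step: (0.3000, 0.5000, 0.2000)
After 2 steps: (0.3000, 0.5500, 0.1500)
After 3 steps: (0.3000, 0.5550, 0.1450)
After 4 steps: (0.3000, 0.5555, 0.1445)
P(in E after 4 steps) = 0.5555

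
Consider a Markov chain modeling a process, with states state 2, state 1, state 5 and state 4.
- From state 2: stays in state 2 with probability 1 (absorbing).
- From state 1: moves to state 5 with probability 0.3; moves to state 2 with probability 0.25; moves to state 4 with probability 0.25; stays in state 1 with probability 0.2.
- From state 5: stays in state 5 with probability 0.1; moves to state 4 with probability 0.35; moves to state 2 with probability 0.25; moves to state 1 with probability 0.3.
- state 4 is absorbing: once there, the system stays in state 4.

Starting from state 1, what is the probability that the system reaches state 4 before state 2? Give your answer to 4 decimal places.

Let h(s) be the probability of absorption at state 4 starting from transient state s. Then h(state 4) = 1 and h(state 2) = 0. By first-step analysis:
h(state 1) = 0.25·0 + 0.2·h(state 1) + 0.3·h(state 5) + 0.25·1
h(state 5) = 0.25·0 + 0.3·h(state 1) + 0.1·h(state 5) + 0.35·1
Solving: h(state 1) = 0.5238, h(state 5) = 0.5635.
Starting from state 1, the probability is 0.5238.

0.5238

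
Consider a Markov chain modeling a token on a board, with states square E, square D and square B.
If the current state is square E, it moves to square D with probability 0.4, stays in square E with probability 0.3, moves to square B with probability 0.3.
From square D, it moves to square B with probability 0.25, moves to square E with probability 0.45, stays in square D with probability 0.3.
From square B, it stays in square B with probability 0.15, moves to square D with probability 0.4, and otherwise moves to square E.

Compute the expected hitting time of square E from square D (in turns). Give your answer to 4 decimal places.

2.2222

Let t(s) be the expected number of turns to first reach square E from state s, with t(square E) = 0. Conditioning on the first turn:
t(square D) = 1 + 0.3·t(square D) + 0.25·t(square B)
t(square B) = 1 + 0.4·t(square D) + 0.15·t(square B)
Solving: t(square D) = 2.2222, t(square B) = 2.2222.
Expected turns from square D to square E: 2.2222.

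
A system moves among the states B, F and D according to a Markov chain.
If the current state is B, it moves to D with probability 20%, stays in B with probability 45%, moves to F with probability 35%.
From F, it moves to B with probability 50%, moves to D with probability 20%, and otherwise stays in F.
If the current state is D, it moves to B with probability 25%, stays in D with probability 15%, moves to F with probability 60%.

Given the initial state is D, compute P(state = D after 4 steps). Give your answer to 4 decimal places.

Propagate the distribution vector 4 steps from D.
After 0 steps: (0.0000, 0.0000, 1.0000)
After 1 step: (0.2500, 0.6000, 0.1500)
After 2 steps: (0.4500, 0.3575, 0.1925)
After 3 steps: (0.4294, 0.3803, 0.1904)
After 4 steps: (0.4309, 0.3786, 0.1905)
P(in D after 4 steps) = 0.1905

0.1905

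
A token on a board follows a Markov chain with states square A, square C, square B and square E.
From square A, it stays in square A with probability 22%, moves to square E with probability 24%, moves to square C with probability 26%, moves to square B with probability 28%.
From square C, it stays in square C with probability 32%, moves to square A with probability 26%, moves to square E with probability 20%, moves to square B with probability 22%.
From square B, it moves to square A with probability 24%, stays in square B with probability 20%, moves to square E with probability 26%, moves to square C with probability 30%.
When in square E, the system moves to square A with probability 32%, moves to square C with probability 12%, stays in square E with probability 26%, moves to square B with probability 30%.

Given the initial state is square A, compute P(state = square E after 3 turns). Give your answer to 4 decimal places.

0.2396

Propagate the distribution vector 3 turns from square A.
After 0 turns: (1.0000, 0.0000, 0.0000, 0.0000)
After 1 turn: (0.2200, 0.2600, 0.2800, 0.2400)
After 2 turns: (0.2600, 0.2532, 0.2468, 0.2400)
After 3 turns: (0.2591, 0.2515, 0.2499, 0.2396)
P(in square E after 3 turns) = 0.2396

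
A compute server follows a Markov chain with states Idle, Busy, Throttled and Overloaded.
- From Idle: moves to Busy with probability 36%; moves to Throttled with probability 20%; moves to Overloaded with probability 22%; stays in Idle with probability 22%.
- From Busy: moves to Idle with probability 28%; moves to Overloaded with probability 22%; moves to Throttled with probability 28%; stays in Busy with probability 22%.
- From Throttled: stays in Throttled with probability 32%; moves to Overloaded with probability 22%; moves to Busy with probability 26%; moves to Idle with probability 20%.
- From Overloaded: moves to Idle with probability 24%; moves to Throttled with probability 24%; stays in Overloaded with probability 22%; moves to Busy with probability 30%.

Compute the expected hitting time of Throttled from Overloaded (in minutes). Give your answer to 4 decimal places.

4.1358

Let t(s) be the expected number of minutes to first reach Throttled from state s, with t(Throttled) = 0. Conditioning on the first minute:
t(Idle) = 1 + 0.22·t(Idle) + 0.36·t(Busy) + 0.22·t(Overloaded)
t(Busy) = 1 + 0.28·t(Idle) + 0.22·t(Busy) + 0.22·t(Overloaded)
t(Overloaded) = 1 + 0.24·t(Idle) + 0.3·t(Busy) + 0.22·t(Overloaded)
Solving: t(Idle) = 4.2893, t(Busy) = 3.9883, t(Overloaded) = 4.1358.
Expected minutes from Overloaded to Throttled: 4.1358.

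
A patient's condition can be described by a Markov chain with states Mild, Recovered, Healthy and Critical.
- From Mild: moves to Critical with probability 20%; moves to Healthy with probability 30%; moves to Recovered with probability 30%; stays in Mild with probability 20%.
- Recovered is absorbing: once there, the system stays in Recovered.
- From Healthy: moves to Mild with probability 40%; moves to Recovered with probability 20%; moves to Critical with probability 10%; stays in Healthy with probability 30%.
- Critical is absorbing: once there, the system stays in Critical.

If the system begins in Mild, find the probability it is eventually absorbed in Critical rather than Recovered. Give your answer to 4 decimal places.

Let h(s) be the probability of absorption at Critical starting from transient state s. Then h(Critical) = 1 and h(Recovered) = 0. By first-step analysis:
h(Mild) = 0.2·h(Mild) + 0.3·0 + 0.3·h(Healthy) + 0.2·1
h(Healthy) = 0.4·h(Mild) + 0.2·0 + 0.3·h(Healthy) + 0.1·1
Solving: h(Mild) = 0.3864, h(Healthy) = 0.3636.
Starting from Mild, the probability is 0.3864.

0.3864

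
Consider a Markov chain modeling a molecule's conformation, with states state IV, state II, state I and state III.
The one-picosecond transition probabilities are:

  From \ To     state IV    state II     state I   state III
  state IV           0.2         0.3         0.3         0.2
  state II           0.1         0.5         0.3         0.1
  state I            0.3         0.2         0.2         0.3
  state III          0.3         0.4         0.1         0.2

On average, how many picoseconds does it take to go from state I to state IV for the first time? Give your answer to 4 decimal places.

Let t(s) be the expected number of picoseconds to first reach state IV from state s, with t(state IV) = 0. Conditioning on the first picosecond:
t(state II) = 1 + 0.5·t(state II) + 0.3·t(state I) + 0.1·t(state III)
t(state I) = 1 + 0.2·t(state II) + 0.2·t(state I) + 0.3·t(state III)
t(state III) = 1 + 0.4·t(state II) + 0.1·t(state I) + 0.2·t(state III)
Solving: t(state II) = 5.5080, t(state I) = 4.3316, t(state III) = 4.5455.
Expected picoseconds from state I to state IV: 4.3316.

4.3316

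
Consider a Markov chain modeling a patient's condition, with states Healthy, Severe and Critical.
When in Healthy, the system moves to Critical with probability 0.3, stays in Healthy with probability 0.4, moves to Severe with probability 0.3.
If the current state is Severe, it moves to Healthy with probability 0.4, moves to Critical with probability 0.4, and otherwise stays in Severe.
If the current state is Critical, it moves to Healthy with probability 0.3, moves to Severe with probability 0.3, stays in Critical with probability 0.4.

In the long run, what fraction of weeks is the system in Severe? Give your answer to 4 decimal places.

Let the stationary distribution be π with π = πP and π_1 + π_2 + π_3 = 1.
π_1 = 0.4·π_1 + 0.4·π_2 + 0.3·π_3
π_2 = 0.3·π_1 + 0.2·π_2 + 0.3·π_3
Solving with the normalization constraint gives π = (0.3636, 0.2727, 0.3636).
So the stationary probability of Severe is 0.2727.

0.2727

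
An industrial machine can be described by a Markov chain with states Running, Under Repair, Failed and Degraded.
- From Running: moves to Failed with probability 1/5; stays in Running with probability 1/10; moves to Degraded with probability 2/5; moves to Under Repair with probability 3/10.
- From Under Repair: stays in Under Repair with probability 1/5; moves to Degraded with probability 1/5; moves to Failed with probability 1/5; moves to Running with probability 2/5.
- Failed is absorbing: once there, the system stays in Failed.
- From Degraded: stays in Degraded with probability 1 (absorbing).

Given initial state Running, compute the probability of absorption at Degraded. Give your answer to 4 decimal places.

Let h(s) be the probability of absorption at Degraded starting from transient state s. Then h(Degraded) = 1 and h(Failed) = 0. By first-step analysis:
h(Running) = 0.1·h(Running) + 0.3·h(Under Repair) + 0.2·0 + 0.4·1
h(Under Repair) = 0.4·h(Running) + 0.2·h(Under Repair) + 0.2·0 + 0.2·1
Solving: h(Running) = 0.6333, h(Under Repair) = 0.5667.
Starting from Running, the probability is 0.6333.

0.6333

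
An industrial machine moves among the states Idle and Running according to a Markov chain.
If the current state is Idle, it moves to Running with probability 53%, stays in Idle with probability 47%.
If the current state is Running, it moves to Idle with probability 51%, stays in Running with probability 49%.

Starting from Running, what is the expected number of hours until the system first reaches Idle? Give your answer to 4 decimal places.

Let t(s) be the expected number of hours to first reach Idle from state s, with t(Idle) = 0. Conditioning on the first hour:
t(Running) = 1 + 0.49·t(Running)
Solving: t(Running) = 1.9608.
Expected hours from Running to Idle: 1.9608.

1.9608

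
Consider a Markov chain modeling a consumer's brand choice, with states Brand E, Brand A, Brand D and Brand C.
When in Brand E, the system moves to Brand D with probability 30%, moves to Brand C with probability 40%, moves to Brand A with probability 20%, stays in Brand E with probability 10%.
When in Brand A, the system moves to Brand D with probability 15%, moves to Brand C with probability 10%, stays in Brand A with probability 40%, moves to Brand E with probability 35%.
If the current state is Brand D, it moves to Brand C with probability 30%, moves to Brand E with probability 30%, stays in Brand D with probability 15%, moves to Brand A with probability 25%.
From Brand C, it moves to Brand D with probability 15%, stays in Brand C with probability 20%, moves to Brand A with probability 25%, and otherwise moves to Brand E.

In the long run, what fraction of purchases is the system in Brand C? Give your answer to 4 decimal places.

Let the stationary distribution be π with π = πP and π_1 + π_2 + π_3 + π_4 = 1.
π_1 = 0.1·π_1 + 0.35·π_2 + 0.3·π_3 + 0.4·π_4
π_2 = 0.2·π_1 + 0.4·π_2 + 0.25·π_3 + 0.25·π_4
π_3 = 0.3·π_1 + 0.15·π_2 + 0.15·π_3 + 0.15·π_4
Solving with the normalization constraint gives π = (0.2822, 0.2775, 0.1923, 0.2479).
So the stationary probability of Brand C is 0.2479.

0.2479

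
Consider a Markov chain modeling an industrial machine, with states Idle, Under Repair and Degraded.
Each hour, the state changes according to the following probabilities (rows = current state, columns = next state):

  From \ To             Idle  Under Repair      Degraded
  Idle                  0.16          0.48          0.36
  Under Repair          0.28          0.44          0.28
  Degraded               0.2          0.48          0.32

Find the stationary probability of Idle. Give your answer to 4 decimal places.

0.2278

Let the stationary distribution be π with π = πP and π_1 + π_2 + π_3 = 1.
π_1 = 0.16·π_1 + 0.28·π_2 + 0.2·π_3
π_2 = 0.48·π_1 + 0.44·π_2 + 0.48·π_3
Solving with the normalization constraint gives π = (0.2278, 0.4615, 0.3107).
So the stationary probability of Idle is 0.2278.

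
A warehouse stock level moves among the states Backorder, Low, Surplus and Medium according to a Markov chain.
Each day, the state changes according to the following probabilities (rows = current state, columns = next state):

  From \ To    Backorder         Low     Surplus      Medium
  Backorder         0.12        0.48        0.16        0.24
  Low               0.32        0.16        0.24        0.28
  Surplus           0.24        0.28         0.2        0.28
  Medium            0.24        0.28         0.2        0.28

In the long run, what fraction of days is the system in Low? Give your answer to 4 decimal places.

0.2920

Let the stationary distribution be π with π = πP and π_1 + π_2 + π_3 + π_4 = 1.
π_1 = 0.12·π_1 + 0.32·π_2 + 0.24·π_3 + 0.24·π_4
π_2 = 0.48·π_1 + 0.16·π_2 + 0.28·π_3 + 0.28·π_4
π_3 = 0.16·π_1 + 0.24·π_2 + 0.2·π_3 + 0.2·π_4
Solving with the normalization constraint gives π = (0.2351, 0.2920, 0.2023, 0.2706).
So the stationary probability of Low is 0.2920.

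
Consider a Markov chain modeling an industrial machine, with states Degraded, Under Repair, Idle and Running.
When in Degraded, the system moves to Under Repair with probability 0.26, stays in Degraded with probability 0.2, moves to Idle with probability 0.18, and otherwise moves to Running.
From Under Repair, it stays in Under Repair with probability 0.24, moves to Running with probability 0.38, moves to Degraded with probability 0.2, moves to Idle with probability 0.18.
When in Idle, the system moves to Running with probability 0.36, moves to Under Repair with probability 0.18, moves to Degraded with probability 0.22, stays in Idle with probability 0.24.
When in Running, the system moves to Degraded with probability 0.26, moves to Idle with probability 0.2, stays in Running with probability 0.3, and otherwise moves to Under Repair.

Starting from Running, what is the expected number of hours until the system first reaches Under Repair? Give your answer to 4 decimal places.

4.3002

Let t(s) be the expected number of hours to first reach Under Repair from state s, with t(Under Repair) = 0. Conditioning on the first hour:
t(Degraded) = 1 + 0.2·t(Degraded) + 0.18·t(Idle) + 0.36·t(Running)
t(Idle) = 1 + 0.22·t(Degraded) + 0.24·t(Idle) + 0.36·t(Running)
t(Running) = 1 + 0.26·t(Degraded) + 0.2·t(Idle) + 0.3·t(Running)
Solving: t(Degraded) = 4.2139, t(Idle) = 4.5725, t(Running) = 4.3002.
Expected hours from Running to Under Repair: 4.3002.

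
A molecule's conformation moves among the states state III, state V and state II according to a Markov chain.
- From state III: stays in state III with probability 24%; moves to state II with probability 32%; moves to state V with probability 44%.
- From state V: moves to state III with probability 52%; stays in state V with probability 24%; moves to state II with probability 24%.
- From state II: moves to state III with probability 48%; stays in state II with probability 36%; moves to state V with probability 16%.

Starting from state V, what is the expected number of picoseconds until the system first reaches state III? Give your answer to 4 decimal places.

1.9643

Let t(s) be the expected number of picoseconds to first reach state III from state s, with t(state III) = 0. Conditioning on the first picosecond:
t(state V) = 1 + 0.24·t(state V) + 0.24·t(state II)
t(state II) = 1 + 0.16·t(state V) + 0.36·t(state II)
Solving: t(state V) = 1.9643, t(state II) = 2.0536.
Expected picoseconds from state V to state III: 1.9643.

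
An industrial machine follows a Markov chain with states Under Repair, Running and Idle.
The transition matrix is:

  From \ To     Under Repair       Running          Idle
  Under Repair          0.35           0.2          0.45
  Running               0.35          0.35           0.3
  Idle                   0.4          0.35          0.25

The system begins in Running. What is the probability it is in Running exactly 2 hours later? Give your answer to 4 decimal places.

Sum over the intermediate state after 1 hour:
P = P(Running→Under Repair)·P(Under Repair→Running) + P(Running→Running)·P(Running→Running) + P(Running→Idle)·P(Idle→Running)
  = 0.35×0.2 + 0.35×0.35 + 0.3×0.35
  = 0.0700 + 0.1225 + 0.1050 = 0.2975

0.2975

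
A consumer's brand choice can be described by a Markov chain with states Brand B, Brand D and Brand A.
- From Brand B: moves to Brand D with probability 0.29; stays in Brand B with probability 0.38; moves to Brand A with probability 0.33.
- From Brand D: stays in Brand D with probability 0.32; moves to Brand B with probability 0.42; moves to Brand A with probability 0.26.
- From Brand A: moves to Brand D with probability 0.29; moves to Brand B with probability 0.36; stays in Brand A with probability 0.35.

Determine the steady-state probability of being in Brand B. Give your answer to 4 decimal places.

Let the stationary distribution be π with π = πP and π_1 + π_2 + π_3 = 1.
π_1 = 0.38·π_1 + 0.42·π_2 + 0.36·π_3
π_2 = 0.29·π_1 + 0.32·π_2 + 0.29·π_3
Solving with the normalization constraint gives π = (0.3857, 0.2990, 0.3154).
So the stationary probability of Brand B is 0.3857.

0.3857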